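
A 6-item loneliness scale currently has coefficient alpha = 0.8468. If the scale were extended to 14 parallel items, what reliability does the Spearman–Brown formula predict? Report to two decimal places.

Length factor m = 14/6 = 2.3333
α' = m·α / (1 + (m−1)·α)
   = 14/6 × 0.8468 / (1 + (14/6 − 1) × 0.8468)
   = 1.9759 / 2.1291 = 0.93

predicted reliability = 0.93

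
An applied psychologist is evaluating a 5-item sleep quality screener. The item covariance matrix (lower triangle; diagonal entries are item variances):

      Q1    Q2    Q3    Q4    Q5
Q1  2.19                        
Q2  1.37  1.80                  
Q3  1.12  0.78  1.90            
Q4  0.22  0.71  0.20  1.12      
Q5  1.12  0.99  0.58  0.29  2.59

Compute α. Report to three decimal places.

sum of item variances = 2.19 + 1.80 + 1.90 + 1.12 + 2.59 = 9.60
Sum of off-diagonal covariances = 7.38
σ²_total = 9.60 + 2 × 7.38 = 24.36
α = (k/(k−1))·(1 − sum of item variances/σ²_total) = (5/4)·(1 − 9.60/24.36) = 0.757

α = 0.757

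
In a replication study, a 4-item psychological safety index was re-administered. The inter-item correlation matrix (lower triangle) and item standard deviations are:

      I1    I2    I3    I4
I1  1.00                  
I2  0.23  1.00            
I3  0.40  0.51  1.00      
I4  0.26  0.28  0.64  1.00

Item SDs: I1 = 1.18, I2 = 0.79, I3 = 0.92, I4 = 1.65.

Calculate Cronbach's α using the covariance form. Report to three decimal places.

Cronbach's α = 0.675

Σσ²ᵢ = 1.18² + 0.79² + 0.92² + 1.65² = 5.5854
Covariances σ_ij = r_ij · s_i · s_j:
  σ(I1,I2) = 0.23 × 1.18 × 0.79 = 0.2144
  σ(I1,I3) = 0.40 × 1.18 × 0.92 = 0.4342
  σ(I1,I4) = 0.26 × 1.18 × 1.65 = 0.5062
  σ(I2,I3) = 0.51 × 0.79 × 0.92 = 0.3707
  σ(I2,I4) = 0.28 × 0.79 × 1.65 = 0.3650
  σ(I3,I4) = 0.64 × 0.92 × 1.65 = 0.9715
σ²_T = Σσ²ᵢ + 2·Σσ_ij = 5.5854 + 2 × 2.8620 = 11.3094
α = (4/3)·(1 − 5.5854/11.3094) = 0.675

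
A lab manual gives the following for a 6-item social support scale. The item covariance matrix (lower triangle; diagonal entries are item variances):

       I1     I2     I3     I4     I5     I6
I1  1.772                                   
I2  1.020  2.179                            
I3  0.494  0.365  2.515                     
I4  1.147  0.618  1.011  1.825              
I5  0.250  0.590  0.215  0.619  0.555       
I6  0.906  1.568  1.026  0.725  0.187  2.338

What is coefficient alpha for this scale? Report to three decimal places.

ΣVar(i) = 1.772 + 2.179 + 2.515 + 1.825 + 0.555 + 2.338 = 11.184
Sum of off-diagonal covariances = 10.741
Var(T) = 11.184 + 2 × 10.741 = 32.666
α = (k/(k−1))·(1 − ΣVar(i)/Var(T)) = (6/5)·(1 − 11.184/32.666) = 0.789

coefficient alpha = 0.789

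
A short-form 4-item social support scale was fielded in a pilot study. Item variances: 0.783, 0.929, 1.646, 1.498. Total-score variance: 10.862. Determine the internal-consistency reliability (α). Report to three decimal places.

sum of item variances = 0.783 + 0.929 + 1.646 + 1.498 = 4.856
α = (k/(k−1))·(1 − sum of item variances/σ²_total) = (4/3)·(1 − 4.856/10.862) = 0.737

α = 0.737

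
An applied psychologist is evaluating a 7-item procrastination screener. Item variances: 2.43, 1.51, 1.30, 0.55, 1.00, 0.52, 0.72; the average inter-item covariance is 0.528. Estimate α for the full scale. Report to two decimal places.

α = 0.86

ΣVar(i) = 2.43 + 1.51 + 1.30 + 0.55 + 1.00 + 0.52 + 0.72 = 8.03
Sum of the 21 distinct covariances = 21 × 0.528 = 11.088
σ²_total = ΣVar(i) + 2·Σcov = 8.03 + 2 × 11.088 = 30.206
α = (7/6)·(1 − 8.03/30.206) = 0.86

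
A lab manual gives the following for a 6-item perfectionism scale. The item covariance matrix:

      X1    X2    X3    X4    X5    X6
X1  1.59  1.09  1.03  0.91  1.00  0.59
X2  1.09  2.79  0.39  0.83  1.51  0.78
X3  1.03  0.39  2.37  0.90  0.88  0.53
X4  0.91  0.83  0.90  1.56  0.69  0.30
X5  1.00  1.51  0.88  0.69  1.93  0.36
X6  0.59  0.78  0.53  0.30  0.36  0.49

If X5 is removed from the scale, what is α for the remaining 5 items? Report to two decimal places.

α = 0.78

Remaining items: X1, X2, X3, X4, X6 (k = 5).
Σσ²ᵢ = 1.59 + 2.79 + 2.37 + 1.56 + 0.49 = 8.80
Var(T) = 8.80 + 2 × 7.35 = 23.50
α (item deleted) = (5/4)·(1 − 8.80/23.50) = 0.78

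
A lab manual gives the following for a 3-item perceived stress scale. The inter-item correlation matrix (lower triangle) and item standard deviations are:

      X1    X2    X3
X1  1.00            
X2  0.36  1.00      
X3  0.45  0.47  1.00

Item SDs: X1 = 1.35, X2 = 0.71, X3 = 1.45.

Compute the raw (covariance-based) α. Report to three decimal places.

α = 0.654

Σσ²ᵢ = 1.35² + 0.71² + 1.45² = 4.4291
Covariances σ_ij = r_ij · s_i · s_j:
  σ(X1,X2) = 0.36 × 1.35 × 0.71 = 0.3451
  σ(X1,X3) = 0.45 × 1.35 × 1.45 = 0.8809
  σ(X2,X3) = 0.47 × 0.71 × 1.45 = 0.4839
σ²_T = Σσ²ᵢ + 2·Σσ_ij = 4.4291 + 2 × 1.7099 = 7.8489
α = (3/2)·(1 − 4.4291/7.8489) = 0.654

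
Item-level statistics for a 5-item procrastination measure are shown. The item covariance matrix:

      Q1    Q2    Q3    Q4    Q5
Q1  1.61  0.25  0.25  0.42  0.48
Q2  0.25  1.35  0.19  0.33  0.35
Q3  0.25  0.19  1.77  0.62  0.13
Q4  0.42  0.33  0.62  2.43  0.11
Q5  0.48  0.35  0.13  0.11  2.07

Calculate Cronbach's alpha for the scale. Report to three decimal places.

ΣVar(i) = 1.61 + 1.35 + 1.77 + 2.43 + 2.07 = 9.23
Sum of off-diagonal covariances = 3.13
total variance = 9.23 + 2 × 3.13 = 15.49
α = (k/(k−1))·(1 − ΣVar(i)/total variance) = (5/4)·(1 − 9.23/15.49) = 0.505

Cronbach's alpha = 0.505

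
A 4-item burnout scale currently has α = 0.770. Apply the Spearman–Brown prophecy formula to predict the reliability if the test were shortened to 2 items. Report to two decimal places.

Length factor m = 2/4 = 0.5000
α' = m·α / (1 − (1−m)·α)
   = 2/4 × 0.770 / (1 − (1 − 2/4) × 0.770)
   = 0.3850 / 0.6150 = 0.63

predicted reliability = 0.63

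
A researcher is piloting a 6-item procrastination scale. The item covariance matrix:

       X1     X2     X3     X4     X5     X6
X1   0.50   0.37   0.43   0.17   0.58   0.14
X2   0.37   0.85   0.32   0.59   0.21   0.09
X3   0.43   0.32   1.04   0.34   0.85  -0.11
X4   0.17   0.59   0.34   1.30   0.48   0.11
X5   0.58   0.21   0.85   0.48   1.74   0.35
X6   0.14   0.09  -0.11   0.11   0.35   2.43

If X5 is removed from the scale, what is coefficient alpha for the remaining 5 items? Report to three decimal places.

Remaining items: X1, X2, X3, X4, X6 (k = 5).
sum of item variances = 0.50 + 0.85 + 1.04 + 1.30 + 2.43 = 6.12
σ²_T = 6.12 + 2 × 2.45 = 11.02
α (item deleted) = (5/4)·(1 − 6.12/11.02) = 0.556

α = 0.556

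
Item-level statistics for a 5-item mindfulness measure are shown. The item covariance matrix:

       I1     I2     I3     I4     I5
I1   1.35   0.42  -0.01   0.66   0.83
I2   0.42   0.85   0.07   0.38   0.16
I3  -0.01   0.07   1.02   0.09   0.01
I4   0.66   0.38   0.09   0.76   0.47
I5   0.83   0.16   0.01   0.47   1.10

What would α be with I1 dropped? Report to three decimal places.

Remaining items: I2, I3, I4, I5 (k = 4).
ΣVar(i) = 0.85 + 1.02 + 0.76 + 1.10 = 3.73
σ²_total = 3.73 + 2 × 1.18 = 6.09
α (item deleted) = (4/3)·(1 − 3.73/6.09) = 0.517

α = 0.517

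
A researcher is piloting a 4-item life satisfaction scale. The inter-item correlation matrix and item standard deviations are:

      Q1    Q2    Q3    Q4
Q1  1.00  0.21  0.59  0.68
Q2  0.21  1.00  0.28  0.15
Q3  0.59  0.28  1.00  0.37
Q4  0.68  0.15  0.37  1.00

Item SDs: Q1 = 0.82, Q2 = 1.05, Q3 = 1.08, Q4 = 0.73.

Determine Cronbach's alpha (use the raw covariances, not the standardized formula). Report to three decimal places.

Σσ²ᵢ = 0.82² + 1.05² + 1.08² + 0.73² = 3.4742
Covariances σ_ij = r_ij · s_i · s_j:
  σ(Q1,Q2) = 0.21 × 0.82 × 1.05 = 0.1808
  σ(Q1,Q3) = 0.59 × 0.82 × 1.08 = 0.5225
  σ(Q1,Q4) = 0.68 × 0.82 × 0.73 = 0.4070
  σ(Q2,Q3) = 0.28 × 1.05 × 1.08 = 0.3175
  σ(Q2,Q4) = 0.15 × 1.05 × 0.73 = 0.1150
  σ(Q3,Q4) = 0.37 × 1.08 × 0.73 = 0.2917
σ²_T = Σσ²ᵢ + 2·Σσ_ij = 3.4742 + 2 × 1.8345 = 7.1432
α = (4/3)·(1 − 3.4742/7.1432) = 0.685

Cronbach's alpha = 0.685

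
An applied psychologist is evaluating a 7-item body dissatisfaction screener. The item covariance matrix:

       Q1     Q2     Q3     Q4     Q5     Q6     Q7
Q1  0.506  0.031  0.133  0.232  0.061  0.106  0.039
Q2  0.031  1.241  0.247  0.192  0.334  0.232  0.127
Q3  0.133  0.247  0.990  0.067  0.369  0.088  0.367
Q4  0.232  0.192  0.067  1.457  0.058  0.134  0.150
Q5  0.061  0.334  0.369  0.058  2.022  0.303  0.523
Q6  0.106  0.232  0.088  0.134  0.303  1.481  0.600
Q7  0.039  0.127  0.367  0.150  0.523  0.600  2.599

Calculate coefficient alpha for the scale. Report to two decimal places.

sum of item variances = 0.506 + 1.241 + 0.990 + 1.457 + 2.022 + 1.481 + 2.599 = 10.296
Sum of off-diagonal covariances = 4.393
Var(T) = 10.296 + 2 × 4.393 = 19.082
α = (k/(k−1))·(1 − sum of item variances/Var(T)) = (7/6)·(1 − 10.296/19.082) = 0.54

α = 0.54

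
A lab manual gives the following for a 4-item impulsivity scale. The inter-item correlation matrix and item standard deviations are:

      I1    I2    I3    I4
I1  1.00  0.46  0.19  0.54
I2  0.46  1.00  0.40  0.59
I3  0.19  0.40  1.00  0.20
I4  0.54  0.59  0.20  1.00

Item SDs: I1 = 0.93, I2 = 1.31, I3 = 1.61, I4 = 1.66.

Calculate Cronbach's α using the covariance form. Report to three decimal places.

α = 0.697

Σσ²ᵢ = 0.93² + 1.31² + 1.61² + 1.66² = 7.9287
Covariances σ_ij = r_ij · s_i · s_j:
  σ(I1,I2) = 0.46 × 0.93 × 1.31 = 0.5604
  σ(I1,I3) = 0.19 × 0.93 × 1.61 = 0.2845
  σ(I1,I4) = 0.54 × 0.93 × 1.66 = 0.8337
  σ(I2,I3) = 0.40 × 1.31 × 1.61 = 0.8436
  σ(I2,I4) = 0.59 × 1.31 × 1.66 = 1.2830
  σ(I3,I4) = 0.20 × 1.61 × 1.66 = 0.5345
σ²_T = Σσ²ᵢ + 2·Σσ_ij = 7.9287 + 2 × 4.3397 = 16.6081
α = (4/3)·(1 − 7.9287/16.6081) = 0.697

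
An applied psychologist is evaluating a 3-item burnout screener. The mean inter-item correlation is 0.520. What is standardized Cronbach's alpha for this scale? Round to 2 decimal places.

α = 0.76

Standardized α = k·r̄ / (1 + (k−1)·r̄) = 3 × 0.520 / (1 + 2 × 0.520)
  = 1.5600 / 2.0400 = 0.76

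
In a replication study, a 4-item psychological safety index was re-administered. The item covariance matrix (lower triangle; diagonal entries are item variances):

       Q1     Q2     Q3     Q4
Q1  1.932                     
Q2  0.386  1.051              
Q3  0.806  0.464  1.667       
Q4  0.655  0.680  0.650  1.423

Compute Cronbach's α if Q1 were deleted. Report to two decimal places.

Cronbach's α = 0.70

Remaining items: Q2, Q3, Q4 (k = 3).
Σσᵢ² = 1.051 + 1.667 + 1.423 = 4.141
σ²_total = 4.141 + 2 × 1.794 = 7.729
α (item deleted) = (3/2)·(1 − 4.141/7.729) = 0.70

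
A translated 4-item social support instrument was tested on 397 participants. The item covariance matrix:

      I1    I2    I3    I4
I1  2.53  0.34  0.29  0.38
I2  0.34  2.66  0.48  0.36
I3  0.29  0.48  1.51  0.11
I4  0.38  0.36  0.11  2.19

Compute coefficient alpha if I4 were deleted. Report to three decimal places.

coefficient alpha = 0.373

Remaining items: I1, I2, I3 (k = 3).
sum of item variances = 2.53 + 2.66 + 1.51 = 6.70
total variance = 6.70 + 2 × 1.11 = 8.92
α (item deleted) = (3/2)·(1 − 6.70/8.92) = 0.373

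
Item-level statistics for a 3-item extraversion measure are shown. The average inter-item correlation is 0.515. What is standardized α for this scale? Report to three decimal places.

Standardized α = k·r̄ / (1 + (k−1)·r̄) = 3 × 0.515 / (1 + 2 × 0.515)
  = 1.5450 / 2.0300 = 0.761

standardized α = 0.761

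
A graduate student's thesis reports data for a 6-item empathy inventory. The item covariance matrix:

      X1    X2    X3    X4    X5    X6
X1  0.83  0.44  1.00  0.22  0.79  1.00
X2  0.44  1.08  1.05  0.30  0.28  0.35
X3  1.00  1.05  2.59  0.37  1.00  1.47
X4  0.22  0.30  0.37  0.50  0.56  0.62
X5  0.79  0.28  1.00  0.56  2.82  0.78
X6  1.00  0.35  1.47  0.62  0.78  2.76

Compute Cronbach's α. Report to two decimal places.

Cronbach's α = 0.79

Σσᵢ² = 0.83 + 1.08 + 2.59 + 0.50 + 2.82 + 2.76 = 10.58
Sum of off-diagonal covariances = 10.23
σ²_total = 10.58 + 2 × 10.23 = 31.04
α = (k/(k−1))·(1 − Σσᵢ²/σ²_total) = (6/5)·(1 − 10.58/31.04) = 0.79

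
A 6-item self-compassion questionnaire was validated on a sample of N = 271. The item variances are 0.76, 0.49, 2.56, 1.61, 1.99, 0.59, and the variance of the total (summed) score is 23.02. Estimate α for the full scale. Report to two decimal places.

ΣVar(i) = 0.76 + 0.49 + 2.56 + 1.61 + 1.99 + 0.59 = 8.00
α = (k/(k−1))·(1 − ΣVar(i)/σ²_T) = (6/5)·(1 − 8.00/23.02) = 0.78

α = 0.78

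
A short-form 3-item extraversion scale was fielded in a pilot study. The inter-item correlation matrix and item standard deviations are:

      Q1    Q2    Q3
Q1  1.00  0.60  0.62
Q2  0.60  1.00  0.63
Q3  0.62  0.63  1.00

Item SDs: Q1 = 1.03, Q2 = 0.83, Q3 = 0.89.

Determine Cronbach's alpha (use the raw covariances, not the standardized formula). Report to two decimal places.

Cronbach's alpha = 0.82

Σσ²ᵢ = 1.03² + 0.83² + 0.89² = 2.5419
Covariances σ_ij = r_ij · s_i · s_j:
  σ(Q1,Q2) = 0.60 × 1.03 × 0.83 = 0.5129
  σ(Q1,Q3) = 0.62 × 1.03 × 0.89 = 0.5684
  σ(Q2,Q3) = 0.63 × 0.83 × 0.89 = 0.4654
σ²_T = Σσ²ᵢ + 2·Σσ_ij = 2.5419 + 2 × 1.5467 = 5.6353
α = (3/2)·(1 − 2.5419/5.6353) = 0.82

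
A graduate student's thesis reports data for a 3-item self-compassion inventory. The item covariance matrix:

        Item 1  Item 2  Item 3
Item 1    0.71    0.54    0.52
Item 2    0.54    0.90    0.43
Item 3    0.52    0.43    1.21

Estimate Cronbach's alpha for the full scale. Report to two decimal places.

Cronbach's alpha = 0.77

sum of item variances = 0.71 + 0.90 + 1.21 = 2.82
Sum of off-diagonal covariances = 1.49
σ²_T = 2.82 + 2 × 1.49 = 5.80
α = (k/(k−1))·(1 − sum of item variances/σ²_T) = (3/2)·(1 − 2.82/5.80) = 0.77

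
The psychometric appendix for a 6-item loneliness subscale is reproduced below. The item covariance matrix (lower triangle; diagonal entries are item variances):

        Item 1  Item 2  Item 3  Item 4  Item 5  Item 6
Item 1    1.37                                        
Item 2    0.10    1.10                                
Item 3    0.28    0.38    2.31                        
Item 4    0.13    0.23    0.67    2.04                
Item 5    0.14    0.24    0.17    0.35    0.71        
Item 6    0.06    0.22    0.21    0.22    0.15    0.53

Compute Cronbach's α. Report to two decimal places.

ΣVar(i) = 1.37 + 1.10 + 2.31 + 2.04 + 0.71 + 0.53 = 8.06
Σ_{i<j} σ_ij = 3.55
Var(T) = 8.06 + 2 × 3.55 = 15.16
α = (k/(k−1))·(1 − ΣVar(i)/Var(T)) = (6/5)·(1 − 8.06/15.16) = 0.56

Cronbach's α = 0.56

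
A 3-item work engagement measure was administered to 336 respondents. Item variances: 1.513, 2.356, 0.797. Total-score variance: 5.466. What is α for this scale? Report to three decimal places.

α = 0.220

Σσ²ᵢ = 1.513 + 2.356 + 0.797 = 4.666
α = (k/(k−1))·(1 − Σσ²ᵢ/Var(T)) = (3/2)·(1 − 4.666/5.466) = 0.220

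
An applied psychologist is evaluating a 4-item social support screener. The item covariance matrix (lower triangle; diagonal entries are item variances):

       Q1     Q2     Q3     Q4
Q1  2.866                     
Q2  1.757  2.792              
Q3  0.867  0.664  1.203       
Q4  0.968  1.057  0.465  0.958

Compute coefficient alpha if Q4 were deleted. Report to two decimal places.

coefficient alpha = 0.73

Remaining items: Q1, Q2, Q3 (k = 3).
ΣVar(i) = 2.866 + 2.792 + 1.203 = 6.861
Var(T) = 6.861 + 2 × 3.288 = 13.437
α (item deleted) = (3/2)·(1 − 6.861/13.437) = 0.73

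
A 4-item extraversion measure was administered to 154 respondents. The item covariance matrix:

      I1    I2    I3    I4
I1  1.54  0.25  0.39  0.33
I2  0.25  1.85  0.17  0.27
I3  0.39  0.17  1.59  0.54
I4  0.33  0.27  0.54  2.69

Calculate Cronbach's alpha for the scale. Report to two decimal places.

α = 0.45

sum of item variances = 1.54 + 1.85 + 1.59 + 2.69 = 7.67
Σ_{i<j} σ_ij = 1.95
σ²_T = 7.67 + 2 × 1.95 = 11.57
α = (k/(k−1))·(1 − sum of item variances/σ²_T) = (4/3)·(1 − 7.67/11.57) = 0.45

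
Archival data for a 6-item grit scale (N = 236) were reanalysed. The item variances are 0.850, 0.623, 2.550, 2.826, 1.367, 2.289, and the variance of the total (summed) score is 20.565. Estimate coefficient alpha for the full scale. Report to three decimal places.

coefficient alpha = 0.587

sum of item variances = 0.850 + 0.623 + 2.550 + 2.826 + 1.367 + 2.289 = 10.505
α = (k/(k−1))·(1 − sum of item variances/Var(T)) = (6/5)·(1 − 10.505/20.565) = 0.587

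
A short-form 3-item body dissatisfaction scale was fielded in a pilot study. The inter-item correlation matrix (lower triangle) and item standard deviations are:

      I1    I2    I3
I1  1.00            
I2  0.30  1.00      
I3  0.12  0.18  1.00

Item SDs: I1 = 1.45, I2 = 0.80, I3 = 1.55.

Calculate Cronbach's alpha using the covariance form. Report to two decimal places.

Cronbach's alpha = 0.37

Σσ²ᵢ = 1.45² + 0.80² + 1.55² = 5.1450
Covariances σ_ij = r_ij · s_i · s_j:
  σ(I1,I2) = 0.30 × 1.45 × 0.80 = 0.3480
  σ(I1,I3) = 0.12 × 1.45 × 1.55 = 0.2697
  σ(I2,I3) = 0.18 × 0.80 × 1.55 = 0.2232
σ²_T = Σσ²ᵢ + 2·Σσ_ij = 5.1450 + 2 × 0.8409 = 6.8268
α = (3/2)·(1 − 5.1450/6.8268) = 0.37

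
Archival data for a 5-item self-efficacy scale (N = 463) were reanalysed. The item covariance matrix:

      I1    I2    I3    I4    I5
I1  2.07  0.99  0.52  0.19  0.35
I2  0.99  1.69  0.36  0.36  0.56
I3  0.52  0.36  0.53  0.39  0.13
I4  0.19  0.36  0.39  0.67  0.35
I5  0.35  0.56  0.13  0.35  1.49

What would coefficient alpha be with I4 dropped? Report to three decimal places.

coefficient alpha = 0.669

Remaining items: I1, I2, I3, I5 (k = 4).
sum of item variances = 2.07 + 1.69 + 0.53 + 1.49 = 5.78
Var(T) = 5.78 + 2 × 2.91 = 11.60
α (item deleted) = (4/3)·(1 − 5.78/11.60) = 0.669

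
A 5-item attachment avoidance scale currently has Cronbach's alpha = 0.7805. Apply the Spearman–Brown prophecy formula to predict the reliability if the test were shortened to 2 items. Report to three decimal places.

predicted reliability = 0.587

Length factor m = 2/5 = 0.4000
α' = m·α / (1 − (1−m)·α)
   = 2/5 × 0.7805 / (1 − (1 − 2/5) × 0.7805)
   = 0.3122 / 0.5317 = 0.587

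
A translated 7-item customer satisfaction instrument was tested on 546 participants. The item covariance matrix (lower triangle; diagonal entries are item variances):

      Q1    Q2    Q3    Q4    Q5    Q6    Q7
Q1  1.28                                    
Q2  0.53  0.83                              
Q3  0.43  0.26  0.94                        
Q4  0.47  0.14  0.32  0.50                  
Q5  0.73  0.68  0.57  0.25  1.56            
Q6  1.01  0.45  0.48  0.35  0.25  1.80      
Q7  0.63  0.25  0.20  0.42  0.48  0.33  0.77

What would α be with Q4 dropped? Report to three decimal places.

Remaining items: Q1, Q2, Q3, Q5, Q6, Q7 (k = 6).
ΣVar(i) = 1.28 + 0.83 + 0.94 + 1.56 + 1.80 + 0.77 = 7.18
total variance = 7.18 + 2 × 7.28 = 21.74
α (item deleted) = (6/5)·(1 − 7.18/21.74) = 0.804

α = 0.804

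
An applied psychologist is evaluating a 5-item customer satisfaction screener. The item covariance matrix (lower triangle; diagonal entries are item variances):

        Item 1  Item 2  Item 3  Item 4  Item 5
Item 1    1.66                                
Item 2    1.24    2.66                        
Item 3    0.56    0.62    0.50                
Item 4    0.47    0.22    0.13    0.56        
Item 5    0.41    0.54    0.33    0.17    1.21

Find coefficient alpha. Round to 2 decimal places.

ΣVar(i) = 1.66 + 2.66 + 0.50 + 0.56 + 1.21 = 6.59
Σ_{i<j} σ_ij = 4.69
Var(T) = 6.59 + 2 × 4.69 = 15.97
α = (k/(k−1))·(1 − ΣVar(i)/Var(T)) = (5/4)·(1 − 6.59/15.97) = 0.73

coefficient alpha = 0.73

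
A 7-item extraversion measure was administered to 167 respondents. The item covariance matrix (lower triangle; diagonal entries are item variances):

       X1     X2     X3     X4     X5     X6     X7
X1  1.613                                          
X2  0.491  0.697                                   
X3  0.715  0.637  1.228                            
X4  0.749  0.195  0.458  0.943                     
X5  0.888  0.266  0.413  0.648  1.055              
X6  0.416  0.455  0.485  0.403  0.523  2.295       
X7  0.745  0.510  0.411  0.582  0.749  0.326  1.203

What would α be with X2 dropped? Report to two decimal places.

α = 0.81

Remaining items: X1, X3, X4, X5, X6, X7 (k = 6).
sum of item variances = 1.613 + 1.228 + 0.943 + 1.055 + 2.295 + 1.203 = 8.337
Var(T) = 8.337 + 2 × 8.511 = 25.359
α (item deleted) = (6/5)·(1 − 8.337/25.359) = 0.81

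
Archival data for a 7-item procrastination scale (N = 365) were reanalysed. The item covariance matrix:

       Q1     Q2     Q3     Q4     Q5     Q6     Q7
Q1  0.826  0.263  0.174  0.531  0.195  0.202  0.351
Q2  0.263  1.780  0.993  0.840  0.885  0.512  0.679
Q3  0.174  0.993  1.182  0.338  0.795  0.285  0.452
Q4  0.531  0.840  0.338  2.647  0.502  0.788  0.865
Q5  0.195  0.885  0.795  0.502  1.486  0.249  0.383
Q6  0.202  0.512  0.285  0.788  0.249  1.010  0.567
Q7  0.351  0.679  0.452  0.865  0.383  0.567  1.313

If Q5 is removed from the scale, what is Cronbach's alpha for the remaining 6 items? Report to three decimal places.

Remaining items: Q1, Q2, Q3, Q4, Q6, Q7 (k = 6).
Σσ²ᵢ = 0.826 + 1.780 + 1.182 + 2.647 + 1.010 + 1.313 = 8.758
total variance = 8.758 + 2 × 7.840 = 24.438
α (item deleted) = (6/5)·(1 − 8.758/24.438) = 0.770

α = 0.770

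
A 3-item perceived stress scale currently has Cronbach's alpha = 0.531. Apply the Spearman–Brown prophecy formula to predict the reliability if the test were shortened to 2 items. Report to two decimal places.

Length factor m = 2/3 = 0.6667
α' = m·α / (1 − (1−m)·α)
   = 2/3 × 0.531 / (1 − (1 − 2/3) × 0.531)
   = 0.3540 / 0.8230 = 0.43

predicted reliability = 0.43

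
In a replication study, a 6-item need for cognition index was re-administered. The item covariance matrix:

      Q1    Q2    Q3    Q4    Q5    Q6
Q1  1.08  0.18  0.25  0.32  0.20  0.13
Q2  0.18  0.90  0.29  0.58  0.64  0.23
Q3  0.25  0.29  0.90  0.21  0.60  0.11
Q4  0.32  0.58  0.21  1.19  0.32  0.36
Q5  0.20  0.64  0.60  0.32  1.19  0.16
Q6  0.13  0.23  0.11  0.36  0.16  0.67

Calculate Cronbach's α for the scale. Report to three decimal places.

α = 0.728

Σσ²ᵢ = 1.08 + 0.90 + 0.90 + 1.19 + 1.19 + 0.67 = 5.93
Sum of off-diagonal covariances = 4.58
total variance = 5.93 + 2 × 4.58 = 15.09
α = (k/(k−1))·(1 − Σσ²ᵢ/total variance) = (6/5)·(1 − 5.93/15.09) = 0.728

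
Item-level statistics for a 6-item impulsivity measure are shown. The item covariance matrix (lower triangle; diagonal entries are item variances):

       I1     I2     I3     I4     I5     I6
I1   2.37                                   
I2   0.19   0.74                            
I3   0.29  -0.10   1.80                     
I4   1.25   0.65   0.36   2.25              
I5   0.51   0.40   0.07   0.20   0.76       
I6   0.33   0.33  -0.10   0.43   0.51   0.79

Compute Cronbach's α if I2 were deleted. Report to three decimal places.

Remaining items: I1, I3, I4, I5, I6 (k = 5).
sum of item variances = 2.37 + 1.80 + 2.25 + 0.76 + 0.79 = 7.97
σ²_T = 7.97 + 2 × 3.85 = 15.67
α (item deleted) = (5/4)·(1 − 7.97/15.67) = 0.614

α = 0.614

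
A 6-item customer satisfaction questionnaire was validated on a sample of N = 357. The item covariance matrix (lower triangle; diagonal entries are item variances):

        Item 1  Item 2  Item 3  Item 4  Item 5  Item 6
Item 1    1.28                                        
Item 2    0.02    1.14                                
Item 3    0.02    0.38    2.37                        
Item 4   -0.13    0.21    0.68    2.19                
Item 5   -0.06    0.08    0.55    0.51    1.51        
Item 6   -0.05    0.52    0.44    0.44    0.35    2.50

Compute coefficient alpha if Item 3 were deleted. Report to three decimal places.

Remaining items: Item 1, Item 2, Item 4, Item 5, Item 6 (k = 5).
ΣVar(i) = 1.28 + 1.14 + 2.19 + 1.51 + 2.50 = 8.62
σ²_total = 8.62 + 2 × 1.89 = 12.40
α (item deleted) = (5/4)·(1 − 8.62/12.40) = 0.381

coefficient alpha = 0.381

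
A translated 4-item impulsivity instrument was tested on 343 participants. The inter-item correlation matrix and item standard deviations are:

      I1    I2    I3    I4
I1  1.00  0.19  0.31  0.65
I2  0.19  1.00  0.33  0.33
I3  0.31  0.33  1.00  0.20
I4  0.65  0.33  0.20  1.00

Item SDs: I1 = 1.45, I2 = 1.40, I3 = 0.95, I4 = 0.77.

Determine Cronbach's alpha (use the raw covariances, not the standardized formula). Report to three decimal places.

Cronbach's alpha = 0.629

Σσ²ᵢ = 1.45² + 1.40² + 0.95² + 0.77² = 5.5579
Covariances σ_ij = r_ij · s_i · s_j:
  σ(I1,I2) = 0.19 × 1.45 × 1.40 = 0.3857
  σ(I1,I3) = 0.31 × 1.45 × 0.95 = 0.4270
  σ(I1,I4) = 0.65 × 1.45 × 0.77 = 0.7257
  σ(I2,I3) = 0.33 × 1.40 × 0.95 = 0.4389
  σ(I2,I4) = 0.33 × 1.40 × 0.77 = 0.3557
  σ(I3,I4) = 0.20 × 0.95 × 0.77 = 0.1463
σ²_T = Σσ²ᵢ + 2·Σσ_ij = 5.5579 + 2 × 2.4793 = 10.5165
α = (4/3)·(1 − 5.5579/10.5165) = 0.629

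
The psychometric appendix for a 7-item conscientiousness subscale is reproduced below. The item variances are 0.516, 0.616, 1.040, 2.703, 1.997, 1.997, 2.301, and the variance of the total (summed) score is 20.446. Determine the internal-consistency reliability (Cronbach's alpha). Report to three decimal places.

sum of item variances = 0.516 + 0.616 + 1.040 + 2.703 + 1.997 + 1.997 + 2.301 = 11.170
α = (k/(k−1))·(1 − sum of item variances/σ²_T) = (7/6)·(1 − 11.170/20.446) = 0.529

α = 0.529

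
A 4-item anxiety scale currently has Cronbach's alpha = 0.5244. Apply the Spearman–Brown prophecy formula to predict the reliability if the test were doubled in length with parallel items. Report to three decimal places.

predicted reliability = 0.688

Length factor m = 2
α' = m·α / (1 + (m−1)·α)
   = 2 × 0.5244 / (1 + (2 − 1) × 0.5244)
   = 1.0488 / 1.5244 = 0.688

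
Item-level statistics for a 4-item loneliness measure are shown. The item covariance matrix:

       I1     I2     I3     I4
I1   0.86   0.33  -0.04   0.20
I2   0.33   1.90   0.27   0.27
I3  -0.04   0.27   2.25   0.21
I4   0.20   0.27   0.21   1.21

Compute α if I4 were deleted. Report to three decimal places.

α = 0.274

Remaining items: I1, I2, I3 (k = 3).
sum of item variances = 0.86 + 1.90 + 2.25 = 5.01
σ²_total = 5.01 + 2 × 0.56 = 6.13
α (item deleted) = (3/2)·(1 − 5.01/6.13) = 0.274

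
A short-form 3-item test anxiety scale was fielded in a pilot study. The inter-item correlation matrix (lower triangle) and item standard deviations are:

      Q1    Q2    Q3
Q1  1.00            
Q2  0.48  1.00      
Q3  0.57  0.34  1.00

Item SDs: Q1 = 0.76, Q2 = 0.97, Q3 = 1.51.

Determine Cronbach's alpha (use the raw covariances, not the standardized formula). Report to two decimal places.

Σσ²ᵢ = 0.76² + 0.97² + 1.51² = 3.7986
Covariances σ_ij = r_ij · s_i · s_j:
  σ(Q1,Q2) = 0.48 × 0.76 × 0.97 = 0.3539
  σ(Q1,Q3) = 0.57 × 0.76 × 1.51 = 0.6541
  σ(Q2,Q3) = 0.34 × 0.97 × 1.51 = 0.4980
σ²_T = Σσ²ᵢ + 2·Σσ_ij = 3.7986 + 2 × 1.5060 = 6.8106
α = (3/2)·(1 − 3.7986/6.8106) = 0.66

α = 0.66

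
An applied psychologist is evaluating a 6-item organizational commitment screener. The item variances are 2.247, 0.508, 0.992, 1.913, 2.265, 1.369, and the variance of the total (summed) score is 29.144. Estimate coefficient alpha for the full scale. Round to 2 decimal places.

Σσᵢ² = 2.247 + 0.508 + 0.992 + 1.913 + 2.265 + 1.369 = 9.294
α = (k/(k−1))·(1 − Σσᵢ²/σ²_T) = (6/5)·(1 − 9.294/29.144) = 0.82

coefficient alpha = 0.82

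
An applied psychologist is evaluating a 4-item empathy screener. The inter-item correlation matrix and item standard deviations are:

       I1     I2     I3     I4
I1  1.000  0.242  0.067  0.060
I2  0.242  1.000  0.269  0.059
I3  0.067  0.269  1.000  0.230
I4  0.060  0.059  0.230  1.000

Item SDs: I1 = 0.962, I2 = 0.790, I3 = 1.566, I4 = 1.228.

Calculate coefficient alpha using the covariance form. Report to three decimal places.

Σσ²ᵢ = 0.962² + 0.790² + 1.566² + 1.228² = 5.5099
Covariances σ_ij = r_ij · s_i · s_j:
  σ(I1,I2) = 0.242 × 0.962 × 0.790 = 0.1839
  σ(I1,I3) = 0.067 × 0.962 × 1.566 = 0.1009
  σ(I1,I4) = 0.060 × 0.962 × 1.228 = 0.0709
  σ(I2,I3) = 0.269 × 0.790 × 1.566 = 0.3328
  σ(I2,I4) = 0.059 × 0.790 × 1.228 = 0.0572
  σ(I3,I4) = 0.230 × 1.566 × 1.228 = 0.4423
σ²_T = Σσ²ᵢ + 2·Σσ_ij = 5.5099 + 2 × 1.1880 = 7.8859
α = (4/3)·(1 − 5.5099/7.8859) = 0.402

α = 0.402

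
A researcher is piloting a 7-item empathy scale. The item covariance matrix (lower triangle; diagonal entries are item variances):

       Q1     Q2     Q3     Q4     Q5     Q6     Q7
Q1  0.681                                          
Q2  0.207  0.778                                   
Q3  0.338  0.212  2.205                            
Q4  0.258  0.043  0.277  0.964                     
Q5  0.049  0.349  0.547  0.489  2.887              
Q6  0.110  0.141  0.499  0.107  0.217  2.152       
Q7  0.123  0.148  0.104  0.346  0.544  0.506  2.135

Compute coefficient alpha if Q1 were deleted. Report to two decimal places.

Remaining items: Q2, Q3, Q4, Q5, Q6, Q7 (k = 6).
ΣVar(i) = 0.778 + 2.205 + 0.964 + 2.887 + 2.152 + 2.135 = 11.121
Var(T) = 11.121 + 2 × 4.529 = 20.179
α (item deleted) = (6/5)·(1 − 11.121/20.179) = 0.54

α = 0.54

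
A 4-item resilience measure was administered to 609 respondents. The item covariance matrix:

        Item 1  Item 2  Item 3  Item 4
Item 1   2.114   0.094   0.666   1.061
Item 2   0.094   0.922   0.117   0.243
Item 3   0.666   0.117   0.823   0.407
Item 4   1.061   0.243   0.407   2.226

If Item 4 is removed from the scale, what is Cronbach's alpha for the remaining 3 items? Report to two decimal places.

Remaining items: Item 1, Item 2, Item 3 (k = 3).
sum of item variances = 2.114 + 0.922 + 0.823 = 3.859
σ²_total = 3.859 + 2 × 0.877 = 5.613
α (item deleted) = (3/2)·(1 − 3.859/5.613) = 0.47

Cronbach's alpha = 0.47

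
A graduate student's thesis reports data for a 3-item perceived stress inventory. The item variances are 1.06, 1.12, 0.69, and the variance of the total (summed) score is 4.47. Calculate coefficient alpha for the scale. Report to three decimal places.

α = 0.537

ΣVar(i) = 1.06 + 1.12 + 0.69 = 2.87
α = (k/(k−1))·(1 − ΣVar(i)/Var(T)) = (3/2)·(1 − 2.87/4.47) = 0.537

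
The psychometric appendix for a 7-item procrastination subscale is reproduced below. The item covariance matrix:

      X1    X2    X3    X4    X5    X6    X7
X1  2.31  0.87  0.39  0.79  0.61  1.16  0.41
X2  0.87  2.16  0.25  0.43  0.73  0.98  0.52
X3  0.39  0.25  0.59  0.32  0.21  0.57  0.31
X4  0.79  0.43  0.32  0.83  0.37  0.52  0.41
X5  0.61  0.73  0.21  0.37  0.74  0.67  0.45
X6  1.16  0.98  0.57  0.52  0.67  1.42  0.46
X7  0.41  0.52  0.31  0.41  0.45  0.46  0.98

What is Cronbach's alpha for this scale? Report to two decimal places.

α = 0.84

ΣVar(i) = 2.31 + 2.16 + 0.59 + 0.83 + 0.74 + 1.42 + 0.98 = 9.03
Sum of the distinct covariances = 11.43
total variance = 9.03 + 2 × 11.43 = 31.89
α = (k/(k−1))·(1 − ΣVar(i)/total variance) = (7/6)·(1 − 9.03/31.89) = 0.84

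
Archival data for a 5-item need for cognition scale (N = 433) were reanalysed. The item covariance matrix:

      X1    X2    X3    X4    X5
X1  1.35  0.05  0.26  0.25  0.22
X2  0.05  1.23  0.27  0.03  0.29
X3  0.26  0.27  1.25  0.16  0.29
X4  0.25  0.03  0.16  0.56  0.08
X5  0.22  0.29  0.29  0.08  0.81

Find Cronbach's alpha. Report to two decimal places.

ΣVar(i) = 1.35 + 1.23 + 1.25 + 0.56 + 0.81 = 5.20
Sum of off-diagonal covariances = 1.90
σ²_T = 5.20 + 2 × 1.90 = 9.00
α = (k/(k−1))·(1 − ΣVar(i)/σ²_T) = (5/4)·(1 − 5.20/9.00) = 0.53

α = 0.53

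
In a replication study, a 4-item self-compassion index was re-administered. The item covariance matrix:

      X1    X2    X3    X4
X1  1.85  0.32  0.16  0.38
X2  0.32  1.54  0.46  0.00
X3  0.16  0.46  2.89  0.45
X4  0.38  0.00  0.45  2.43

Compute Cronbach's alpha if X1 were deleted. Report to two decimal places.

Cronbach's alpha = 0.31

Remaining items: X2, X3, X4 (k = 3).
Σσᵢ² = 1.54 + 2.89 + 2.43 = 6.86
σ²_total = 6.86 + 2 × 0.91 = 8.68
α (item deleted) = (3/2)·(1 − 6.86/8.68) = 0.31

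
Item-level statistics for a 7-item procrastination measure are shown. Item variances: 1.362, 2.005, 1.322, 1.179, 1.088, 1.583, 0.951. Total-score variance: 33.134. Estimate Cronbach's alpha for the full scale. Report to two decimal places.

Σσ²ᵢ = 1.362 + 2.005 + 1.322 + 1.179 + 1.088 + 1.583 + 0.951 = 9.490
α = (k/(k−1))·(1 − Σσ²ᵢ/Var(T)) = (7/6)·(1 − 9.490/33.134) = 0.83

α = 0.83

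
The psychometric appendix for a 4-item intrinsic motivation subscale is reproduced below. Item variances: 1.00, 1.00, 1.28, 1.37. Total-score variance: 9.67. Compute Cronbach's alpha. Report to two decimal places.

Cronbach's alpha = 0.69

sum of item variances = 1.00 + 1.00 + 1.28 + 1.37 = 4.65
α = (k/(k−1))·(1 − sum of item variances/Var(T)) = (4/3)·(1 − 4.65/9.67) = 0.69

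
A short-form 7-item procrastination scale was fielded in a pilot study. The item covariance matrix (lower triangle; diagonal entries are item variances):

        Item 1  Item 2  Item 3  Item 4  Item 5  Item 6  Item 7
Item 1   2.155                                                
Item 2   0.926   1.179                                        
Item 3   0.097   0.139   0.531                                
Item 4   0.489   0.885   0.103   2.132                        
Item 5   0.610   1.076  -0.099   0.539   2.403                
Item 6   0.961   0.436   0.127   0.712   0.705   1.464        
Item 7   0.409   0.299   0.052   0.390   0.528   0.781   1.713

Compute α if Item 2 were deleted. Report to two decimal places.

Remaining items: Item 1, Item 3, Item 4, Item 5, Item 6, Item 7 (k = 6).
Σσ²ᵢ = 2.155 + 0.531 + 2.132 + 2.403 + 1.464 + 1.713 = 10.398
σ²_total = 10.398 + 2 × 6.404 = 23.206
α (item deleted) = (6/5)·(1 − 10.398/23.206) = 0.66

α = 0.66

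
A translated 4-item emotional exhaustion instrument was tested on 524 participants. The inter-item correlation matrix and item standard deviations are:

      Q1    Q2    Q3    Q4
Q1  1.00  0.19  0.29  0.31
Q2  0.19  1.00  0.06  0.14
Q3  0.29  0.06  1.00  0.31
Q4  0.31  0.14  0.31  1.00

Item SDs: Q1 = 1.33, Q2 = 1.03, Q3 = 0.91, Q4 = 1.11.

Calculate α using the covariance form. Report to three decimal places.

α = 0.527

Σσ²ᵢ = 1.33² + 1.03² + 0.91² + 1.11² = 4.8900
Covariances σ_ij = r_ij · s_i · s_j:
  σ(Q1,Q2) = 0.19 × 1.33 × 1.03 = 0.2603
  σ(Q1,Q3) = 0.29 × 1.33 × 0.91 = 0.3510
  σ(Q1,Q4) = 0.31 × 1.33 × 1.11 = 0.4577
  σ(Q2,Q3) = 0.06 × 1.03 × 0.91 = 0.0562
  σ(Q2,Q4) = 0.14 × 1.03 × 1.11 = 0.1601
  σ(Q3,Q4) = 0.31 × 0.91 × 1.11 = 0.3131
σ²_T = Σσ²ᵢ + 2·Σσ_ij = 4.8900 + 2 × 1.5984 = 8.0868
α = (4/3)·(1 − 4.8900/8.0868) = 0.527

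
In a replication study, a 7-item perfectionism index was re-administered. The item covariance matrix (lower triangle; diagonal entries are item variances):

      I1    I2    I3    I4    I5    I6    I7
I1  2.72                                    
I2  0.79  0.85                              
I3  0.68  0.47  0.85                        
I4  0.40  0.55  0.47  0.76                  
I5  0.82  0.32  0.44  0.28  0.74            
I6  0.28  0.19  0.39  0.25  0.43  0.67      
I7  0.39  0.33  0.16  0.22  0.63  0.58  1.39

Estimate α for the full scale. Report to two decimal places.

Σσ²ᵢ = 2.72 + 0.85 + 0.85 + 0.76 + 0.74 + 0.67 + 1.39 = 7.98
Sum of the distinct covariances = 9.07
σ²_total = 7.98 + 2 × 9.07 = 26.12
α = (k/(k−1))·(1 − Σσ²ᵢ/σ²_total) = (7/6)·(1 − 7.98/26.12) = 0.81

α = 0.81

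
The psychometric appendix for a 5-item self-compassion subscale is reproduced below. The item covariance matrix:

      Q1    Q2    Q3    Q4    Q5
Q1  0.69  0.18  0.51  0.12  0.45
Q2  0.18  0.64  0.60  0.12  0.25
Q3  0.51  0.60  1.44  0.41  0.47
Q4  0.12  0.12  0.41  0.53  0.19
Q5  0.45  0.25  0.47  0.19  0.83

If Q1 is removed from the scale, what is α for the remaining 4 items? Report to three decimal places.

Remaining items: Q2, Q3, Q4, Q5 (k = 4).
Σσ²ᵢ = 0.64 + 1.44 + 0.53 + 0.83 = 3.44
Var(T) = 3.44 + 2 × 2.04 = 7.52
α (item deleted) = (4/3)·(1 − 3.44/7.52) = 0.723

α = 0.723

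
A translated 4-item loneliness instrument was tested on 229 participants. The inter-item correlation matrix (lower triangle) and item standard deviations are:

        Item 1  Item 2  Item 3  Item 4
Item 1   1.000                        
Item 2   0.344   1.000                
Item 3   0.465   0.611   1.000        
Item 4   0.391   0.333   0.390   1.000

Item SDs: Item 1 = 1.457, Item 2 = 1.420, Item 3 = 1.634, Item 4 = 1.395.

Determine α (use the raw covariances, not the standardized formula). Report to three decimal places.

Σσ²ᵢ = 1.457² + 1.420² + 1.634² + 1.395² = 8.7552
Covariances σ_ij = r_ij · s_i · s_j:
  σ(Item 1,Item 2) = 0.344 × 1.457 × 1.420 = 0.7117
  σ(Item 1,Item 3) = 0.465 × 1.457 × 1.634 = 1.1070
  σ(Item 1,Item 4) = 0.391 × 1.457 × 1.395 = 0.7947
  σ(Item 2,Item 3) = 0.611 × 1.420 × 1.634 = 1.4177
  σ(Item 2,Item 4) = 0.333 × 1.420 × 1.395 = 0.6596
  σ(Item 3,Item 4) = 0.390 × 1.634 × 1.395 = 0.8890
σ²_T = Σσ²ᵢ + 2·Σσ_ij = 8.7552 + 2 × 5.5797 = 19.9146
α = (4/3)·(1 − 8.7552/19.9146) = 0.747

α = 0.747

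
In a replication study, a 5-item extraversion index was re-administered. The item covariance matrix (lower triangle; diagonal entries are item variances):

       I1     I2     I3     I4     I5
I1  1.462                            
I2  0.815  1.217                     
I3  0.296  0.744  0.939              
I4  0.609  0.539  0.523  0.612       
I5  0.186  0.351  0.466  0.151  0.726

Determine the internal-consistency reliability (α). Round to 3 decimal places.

α = 0.817

ΣVar(i) = 1.462 + 1.217 + 0.939 + 0.612 + 0.726 = 4.956
Σ_{i<j} σ_ij = 4.680
total variance = 4.956 + 2 × 4.680 = 14.316
α = (k/(k−1))·(1 − ΣVar(i)/total variance) = (5/4)·(1 − 4.956/14.316) = 0.817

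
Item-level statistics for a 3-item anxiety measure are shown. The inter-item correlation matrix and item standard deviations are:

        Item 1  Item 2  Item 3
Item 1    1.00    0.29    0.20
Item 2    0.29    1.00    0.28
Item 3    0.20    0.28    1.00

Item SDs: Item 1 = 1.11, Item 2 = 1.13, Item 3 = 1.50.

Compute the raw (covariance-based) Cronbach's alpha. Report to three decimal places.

Cronbach's alpha = 0.495

Σσ²ᵢ = 1.11² + 1.13² + 1.50² = 4.7590
Covariances σ_ij = r_ij · s_i · s_j:
  σ(Item 1,Item 2) = 0.29 × 1.11 × 1.13 = 0.3637
  σ(Item 1,Item 3) = 0.20 × 1.11 × 1.50 = 0.3330
  σ(Item 2,Item 3) = 0.28 × 1.13 × 1.50 = 0.4746
σ²_T = Σσ²ᵢ + 2·Σσ_ij = 4.7590 + 2 × 1.1713 = 7.1016
α = (3/2)·(1 − 4.7590/7.1016) = 0.495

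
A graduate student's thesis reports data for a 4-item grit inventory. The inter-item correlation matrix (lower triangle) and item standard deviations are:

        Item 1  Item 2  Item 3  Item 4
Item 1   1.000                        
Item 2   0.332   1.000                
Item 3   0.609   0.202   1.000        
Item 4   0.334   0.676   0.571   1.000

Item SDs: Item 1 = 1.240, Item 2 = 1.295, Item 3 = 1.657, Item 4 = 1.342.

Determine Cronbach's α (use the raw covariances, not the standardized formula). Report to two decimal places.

Cronbach's α = 0.76

Σσ²ᵢ = 1.240² + 1.295² + 1.657² + 1.342² = 7.7612
Covariances σ_ij = r_ij · s_i · s_j:
  σ(Item 1,Item 2) = 0.332 × 1.240 × 1.295 = 0.5331
  σ(Item 1,Item 3) = 0.609 × 1.240 × 1.657 = 1.2513
  σ(Item 1,Item 4) = 0.334 × 1.240 × 1.342 = 0.5558
  σ(Item 2,Item 3) = 0.202 × 1.295 × 1.657 = 0.4335
  σ(Item 2,Item 4) = 0.676 × 1.295 × 1.342 = 1.1748
  σ(Item 3,Item 4) = 0.571 × 1.657 × 1.342 = 1.2697
σ²_T = Σσ²ᵢ + 2·Σσ_ij = 7.7612 + 2 × 5.2182 = 18.1976
α = (4/3)·(1 − 7.7612/18.1976) = 0.76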